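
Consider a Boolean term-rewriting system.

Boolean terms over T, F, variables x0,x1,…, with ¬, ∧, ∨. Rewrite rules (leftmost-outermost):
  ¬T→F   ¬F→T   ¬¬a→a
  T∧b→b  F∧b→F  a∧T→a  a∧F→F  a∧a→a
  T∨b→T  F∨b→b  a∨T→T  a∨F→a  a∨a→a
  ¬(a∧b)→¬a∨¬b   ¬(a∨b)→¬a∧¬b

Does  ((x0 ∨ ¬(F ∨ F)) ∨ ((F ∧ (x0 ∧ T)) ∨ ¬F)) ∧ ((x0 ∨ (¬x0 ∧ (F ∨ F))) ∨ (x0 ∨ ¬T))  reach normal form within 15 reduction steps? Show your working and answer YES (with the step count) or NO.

Answer: YES — reaches normal form x0 in 12 ≤ 15 steps

Working:
  start: ((x0 ∨ ¬(F ∨ F)) ∨ ((F ∧ (x0 ∧ T)) ∨ ¬F)) ∧ ((x0 ∨ (¬x0 ∧ (F ∨ F))) ∨ (x0 ∨ ¬T))
  step 1: ((x0 ∨ (¬F ∧ ¬F)) ∨ ((F ∧ (x0 ∧ T)) ∨ ¬F)) ∧ ((x0 ∨ (¬x0 ∧ (F ∨ F))) ∨ (x0 ∨ ¬T))
  step 2: ((x0 ∨ ¬F) ∨ ((F ∧ (x0 ∧ T)) ∨ ¬F)) ∧ ((x0 ∨ (¬x0 ∧ (F ∨ F))) ∨ (x0 ∨ ¬T))
  step 3: ((x0 ∨ T) ∨ ((F ∧ (x0 ∧ T)) ∨ ¬F)) ∧ ((x0 ∨ (¬x0 ∧ (F ∨ F))) ∨ (x0 ∨ ¬T))
  step 4: (T ∨ ((F ∧ (x0 ∧ T)) ∨ ¬F)) ∧ ((x0 ∨ (¬x0 ∧ (F ∨ F))) ∨ (x0 ∨ ¬T))
  step 5: T ∧ ((x0 ∨ (¬x0 ∧ (F ∨ F))) ∨ (x0 ∨ ¬T))
  step 6: (x0 ∨ (¬x0 ∧ (F ∨ F))) ∨ (x0 ∨ ¬T)
  step 7: (x0 ∨ (¬x0 ∧ F)) ∨ (x0 ∨ ¬T)
  step 8: (x0 ∨ F) ∨ (x0 ∨ ¬T)
  step 9: x0 ∨ (x0 ∨ ¬T)
  step 10: x0 ∨ (x0 ∨ F)
  step 11: x0 ∨ x0
  step 12: x0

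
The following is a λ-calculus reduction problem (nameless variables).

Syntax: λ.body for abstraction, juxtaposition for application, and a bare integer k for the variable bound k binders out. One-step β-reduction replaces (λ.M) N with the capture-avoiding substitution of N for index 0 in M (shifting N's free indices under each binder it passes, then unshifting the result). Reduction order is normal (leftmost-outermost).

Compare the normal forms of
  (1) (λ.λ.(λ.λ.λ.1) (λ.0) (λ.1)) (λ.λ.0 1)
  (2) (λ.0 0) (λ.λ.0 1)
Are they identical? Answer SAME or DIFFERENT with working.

Answer: DIFFERENT — A ⇓ λ.λ.λ.2, B ⇓ λ.0 (λ.λ.0 1)

Working:
Term A:
  start: (λ.λ.(λ.λ.λ.1) (λ.0) (λ.1)) (λ.λ.0 1)
  [1] λ.(λ.λ.λ.1) (λ.0) (λ.1)
  [2] λ.(λ.λ.1) (λ.1)
  [3] λ.λ.λ.2

Term B:
  start: (λ.0 0) (λ.λ.0 1)
  [1] (λ.λ.0 1) (λ.λ.0 1)
  [2] λ.0 (λ.λ.0 1)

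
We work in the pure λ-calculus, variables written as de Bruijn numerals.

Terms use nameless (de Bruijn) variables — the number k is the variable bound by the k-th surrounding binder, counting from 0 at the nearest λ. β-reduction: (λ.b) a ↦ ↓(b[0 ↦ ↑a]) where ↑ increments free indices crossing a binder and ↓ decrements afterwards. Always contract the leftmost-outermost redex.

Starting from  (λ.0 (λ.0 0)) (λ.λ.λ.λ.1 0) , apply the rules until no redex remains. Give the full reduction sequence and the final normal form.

Answer: normal form = λ.λ.λ.1 0  (in 2 steps)

Derivation:
  start: (λ.0 (λ.0 0)) (λ.λ.λ.λ.1 0)
  [1] (λ.λ.λ.λ.1 0) (λ.0 0)
  [2] λ.λ.λ.1 0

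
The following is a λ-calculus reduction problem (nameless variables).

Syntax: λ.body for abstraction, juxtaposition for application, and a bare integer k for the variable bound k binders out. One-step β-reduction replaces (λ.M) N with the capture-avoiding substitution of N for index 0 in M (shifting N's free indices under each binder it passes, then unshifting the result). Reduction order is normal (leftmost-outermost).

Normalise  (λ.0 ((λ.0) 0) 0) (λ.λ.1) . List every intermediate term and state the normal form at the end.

  start: (λ.0 ((λ.0) 0) 0) (λ.λ.1)
  [1] (λ.λ.1) ((λ.0) (λ.λ.1)) (λ.λ.1)
  [2] (λ.(λ.0) (λ.λ.1)) (λ.λ.1)
  [3] (λ.0) (λ.λ.1)
  [4] λ.λ.1

Answer: normal form = λ.λ.1  (in 4 steps)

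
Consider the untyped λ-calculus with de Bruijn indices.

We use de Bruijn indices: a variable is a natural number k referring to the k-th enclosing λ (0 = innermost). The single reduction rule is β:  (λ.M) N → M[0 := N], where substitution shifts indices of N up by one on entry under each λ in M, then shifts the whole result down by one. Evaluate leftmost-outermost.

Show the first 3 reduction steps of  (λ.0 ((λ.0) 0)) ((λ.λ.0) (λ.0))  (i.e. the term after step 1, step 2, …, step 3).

Answer: after 3 steps: (λ.0) ((λ.λ.0) (λ.0))

Derivation:
  start: (λ.0 ((λ.0) 0)) ((λ.λ.0) (λ.0))
  →1  (λ.λ.0) (λ.0) ((λ.0) ((λ.λ.0) (λ.0)))
  →2  (λ.0) ((λ.0) ((λ.λ.0) (λ.0)))
  →3  (λ.0) ((λ.λ.0) (λ.0))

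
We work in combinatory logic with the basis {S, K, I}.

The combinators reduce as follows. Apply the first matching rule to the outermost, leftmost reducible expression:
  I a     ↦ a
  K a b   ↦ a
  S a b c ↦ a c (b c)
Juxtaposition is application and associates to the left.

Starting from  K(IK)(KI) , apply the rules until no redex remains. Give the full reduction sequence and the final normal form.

  start: K(IK)(KI)
  [1] IK
  [2] K

Answer: normal form = K  (in 2 steps)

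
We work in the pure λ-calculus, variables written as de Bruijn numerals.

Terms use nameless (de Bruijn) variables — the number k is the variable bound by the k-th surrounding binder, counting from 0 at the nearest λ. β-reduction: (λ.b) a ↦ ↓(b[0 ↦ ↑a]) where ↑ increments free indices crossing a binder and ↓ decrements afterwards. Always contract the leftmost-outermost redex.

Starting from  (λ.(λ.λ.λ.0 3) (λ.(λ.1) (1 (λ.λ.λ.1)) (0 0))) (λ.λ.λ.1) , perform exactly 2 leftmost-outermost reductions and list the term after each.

Answer: after 2 steps: λ.λ.0 (λ.λ.λ.1)

Derivation:
  start: (λ.(λ.λ.λ.0 3) (λ.(λ.1) (1 (λ.λ.λ.1)) (0 0))) (λ.λ.λ.1)
  step 1: (λ.λ.λ.0 (λ.λ.λ.1)) (λ.(λ.1) ((λ.λ.λ.1) (λ.λ.λ.1)) (0 0))
  step 2: λ.λ.0 (λ.λ.λ.1)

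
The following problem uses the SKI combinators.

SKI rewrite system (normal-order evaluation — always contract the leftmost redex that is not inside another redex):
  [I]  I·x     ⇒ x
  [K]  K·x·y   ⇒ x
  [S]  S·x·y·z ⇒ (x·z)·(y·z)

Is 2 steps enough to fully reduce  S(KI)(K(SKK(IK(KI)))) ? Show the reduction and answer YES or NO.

  start: S(KI)(K(SKK(IK(KI))))
  step 1: S(KI)(K(K(IK(KI))(K(IK(KI)))))
  step 2: S(KI)(K(IK(KI)))

Answer: NO — after 2 steps the term is S(KI)(K(IK(KI))), not yet normal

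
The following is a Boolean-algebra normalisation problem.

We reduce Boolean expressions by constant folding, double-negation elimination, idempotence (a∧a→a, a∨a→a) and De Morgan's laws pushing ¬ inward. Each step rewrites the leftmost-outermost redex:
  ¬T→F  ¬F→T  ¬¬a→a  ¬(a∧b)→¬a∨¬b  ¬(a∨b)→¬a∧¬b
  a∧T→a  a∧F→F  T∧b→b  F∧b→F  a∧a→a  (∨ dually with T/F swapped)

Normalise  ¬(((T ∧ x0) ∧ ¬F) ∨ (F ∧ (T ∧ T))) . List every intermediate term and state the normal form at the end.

  start: ¬(((T ∧ x0) ∧ ¬F) ∨ (F ∧ (T ∧ T)))
  →1  ¬((T ∧ x0) ∧ ¬F) ∧ ¬(F ∧ (T ∧ T))
  →2  (¬(T ∧ x0) ∨ ¬¬F) ∧ ¬(F ∧ (T ∧ T))
  →3  ((¬T ∨ ¬x0) ∨ ¬¬F) ∧ ¬(F ∧ (T ∧ T))
  →4  ((F ∨ ¬x0) ∨ ¬¬F) ∧ ¬(F ∧ (T ∧ T))
  →5  (¬x0 ∨ ¬¬F) ∧ ¬(F ∧ (T ∧ T))
  →6  (¬x0 ∨ F) ∧ ¬(F ∧ (T ∧ T))
  →7  ¬x0 ∧ ¬(F ∧ (T ∧ T))
  →8  ¬x0 ∧ (¬F ∨ ¬(T ∧ T))
  →9  ¬x0 ∧ (T ∨ ¬(T ∧ T))
  →10  ¬x0 ∧ T
  →11  ¬x0

Answer: normal form = ¬x0  (in 11 steps)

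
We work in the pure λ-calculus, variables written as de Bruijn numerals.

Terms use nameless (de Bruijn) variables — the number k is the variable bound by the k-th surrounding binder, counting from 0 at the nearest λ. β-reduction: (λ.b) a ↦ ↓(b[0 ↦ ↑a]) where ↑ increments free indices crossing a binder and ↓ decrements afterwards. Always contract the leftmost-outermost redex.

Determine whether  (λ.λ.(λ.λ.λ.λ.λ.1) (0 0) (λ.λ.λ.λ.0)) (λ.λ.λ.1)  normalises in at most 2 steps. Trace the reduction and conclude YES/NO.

  start: (λ.λ.(λ.λ.λ.λ.λ.1) (0 0) (λ.λ.λ.λ.0)) (λ.λ.λ.1)
  [1] λ.(λ.λ.λ.λ.λ.1) (0 0) (λ.λ.λ.λ.0)
  [2] λ.(λ.λ.λ.λ.1) (λ.λ.λ.λ.0)

Answer: NO — after 2 steps the term is λ.(λ.λ.λ.λ.1) (λ.λ.λ.λ.0), not yet normal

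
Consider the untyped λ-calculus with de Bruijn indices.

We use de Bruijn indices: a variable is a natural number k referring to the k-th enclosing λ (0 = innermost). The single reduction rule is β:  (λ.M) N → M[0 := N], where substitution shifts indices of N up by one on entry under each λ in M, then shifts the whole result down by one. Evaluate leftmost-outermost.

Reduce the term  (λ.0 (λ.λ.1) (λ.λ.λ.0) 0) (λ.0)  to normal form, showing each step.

Answer: normal form = λ.λ.λ.0  (in 4 steps)

Working:
  start: (λ.0 (λ.λ.1) (λ.λ.λ.0) 0) (λ.0)
  →1  (λ.0) (λ.λ.1) (λ.λ.λ.0) (λ.0)
  →2  (λ.λ.1) (λ.λ.λ.0) (λ.0)
  →3  (λ.λ.λ.λ.0) (λ.0)
  →4  λ.λ.λ.0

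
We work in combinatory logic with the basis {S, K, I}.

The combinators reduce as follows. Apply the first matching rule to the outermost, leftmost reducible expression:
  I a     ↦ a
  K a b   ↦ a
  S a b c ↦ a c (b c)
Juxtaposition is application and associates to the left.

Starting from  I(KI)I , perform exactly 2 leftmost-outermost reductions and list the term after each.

Answer: after 2 steps: I

Working:
  start: I(KI)I
  →1  KII
  →2  I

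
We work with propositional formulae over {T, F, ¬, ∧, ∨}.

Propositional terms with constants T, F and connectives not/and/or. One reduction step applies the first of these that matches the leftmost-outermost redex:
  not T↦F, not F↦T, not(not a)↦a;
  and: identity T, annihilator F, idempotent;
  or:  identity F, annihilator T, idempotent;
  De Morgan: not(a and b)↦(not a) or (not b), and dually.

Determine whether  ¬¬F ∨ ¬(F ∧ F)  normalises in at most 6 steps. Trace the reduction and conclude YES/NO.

Answer: YES — reaches normal form T in 5 ≤ 6 steps

Working:
  start: ¬¬F ∨ ¬(F ∧ F)
  step 1: F ∨ ¬(F ∧ F)
  step 2: ¬(F ∧ F)
  step 3: ¬F ∨ ¬F
  step 4: ¬F
  step 5: T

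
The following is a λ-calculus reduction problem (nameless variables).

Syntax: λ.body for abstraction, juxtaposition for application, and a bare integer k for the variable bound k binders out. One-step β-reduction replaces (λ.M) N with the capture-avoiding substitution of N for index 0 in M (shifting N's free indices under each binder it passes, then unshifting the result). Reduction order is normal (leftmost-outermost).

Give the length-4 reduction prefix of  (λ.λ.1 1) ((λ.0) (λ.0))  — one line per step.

Answer: after 4 steps: λ.λ.0

Derivation:
  start: (λ.λ.1 1) ((λ.0) (λ.0))
  [1] λ.(λ.0) (λ.0) ((λ.0) (λ.0))
  [2] λ.(λ.0) ((λ.0) (λ.0))
  [3] λ.(λ.0) (λ.0)
  [4] λ.λ.0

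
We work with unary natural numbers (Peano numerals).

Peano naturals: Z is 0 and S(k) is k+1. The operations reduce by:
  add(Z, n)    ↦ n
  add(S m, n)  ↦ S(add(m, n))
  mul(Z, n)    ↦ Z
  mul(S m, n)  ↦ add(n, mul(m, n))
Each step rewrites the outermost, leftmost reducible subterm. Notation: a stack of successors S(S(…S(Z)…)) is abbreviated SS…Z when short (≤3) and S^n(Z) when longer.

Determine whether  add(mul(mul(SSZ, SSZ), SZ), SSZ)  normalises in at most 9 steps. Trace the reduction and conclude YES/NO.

Answer: NO — after 9 steps the term is S(add(S(add(Z, mul(add(Z, mul(SZ, SSZ)), SZ))), SSZ)), not yet normal

Working:
  start: add(mul(mul(SSZ, SSZ), SZ), SSZ)
  step 1: add(mul(add(SSZ, mul(SZ, SSZ)), SZ), SSZ)
  step 2: add(mul(S(add(SZ, mul(SZ, SSZ))), SZ), SSZ)
  step 3: add(add(SZ, mul(add(SZ, mul(SZ, SSZ)), SZ)), SSZ)
  step 4: add(S(add(Z, mul(add(SZ, mul(SZ, SSZ)), SZ))), SSZ)
  step 5: S(add(add(Z, mul(add(SZ, mul(SZ, SSZ)), SZ)), SSZ))
  step 6: S(add(mul(add(SZ, mul(SZ, SSZ)), SZ), SSZ))
  step 7: S(add(mul(S(add(Z, mul(SZ, SSZ))), SZ), SSZ))
  step 8: S(add(add(SZ, mul(add(Z, mul(SZ, SSZ)), SZ)), SSZ))
  step 9: S(add(S(add(Z, mul(add(Z, mul(SZ, SSZ)), SZ))), SSZ))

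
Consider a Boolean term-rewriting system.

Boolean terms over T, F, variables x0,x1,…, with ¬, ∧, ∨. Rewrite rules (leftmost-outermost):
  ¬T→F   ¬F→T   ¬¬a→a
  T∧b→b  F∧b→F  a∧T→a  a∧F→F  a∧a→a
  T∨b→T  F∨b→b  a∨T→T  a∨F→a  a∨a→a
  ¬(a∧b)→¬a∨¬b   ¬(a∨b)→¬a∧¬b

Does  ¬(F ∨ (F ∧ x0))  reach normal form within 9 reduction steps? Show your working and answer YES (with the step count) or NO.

Answer: YES — reaches normal form T in 6 ≤ 9 steps

Derivation:
  start: ¬(F ∨ (F ∧ x0))
  step 1: ¬F ∧ ¬(F ∧ x0)
  step 2: T ∧ ¬(F ∧ x0)
  step 3: ¬(F ∧ x0)
  step 4: ¬F ∨ ¬x0
  step 5: T ∨ ¬x0
  step 6: T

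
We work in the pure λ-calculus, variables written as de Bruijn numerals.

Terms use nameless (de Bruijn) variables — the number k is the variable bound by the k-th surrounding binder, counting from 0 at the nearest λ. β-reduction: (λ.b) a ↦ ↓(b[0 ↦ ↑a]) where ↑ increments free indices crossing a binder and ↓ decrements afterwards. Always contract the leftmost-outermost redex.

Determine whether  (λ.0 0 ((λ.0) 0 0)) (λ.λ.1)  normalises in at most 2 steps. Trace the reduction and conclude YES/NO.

  start: (λ.0 0 ((λ.0) 0 0)) (λ.λ.1)
  →1  (λ.λ.1) (λ.λ.1) ((λ.0) (λ.λ.1) (λ.λ.1))
  →2  (λ.λ.λ.1) ((λ.0) (λ.λ.1) (λ.λ.1))

Answer: NO — after 2 steps the term is (λ.λ.λ.1) ((λ.0) (λ.λ.1) (λ.λ.1)), not yet normal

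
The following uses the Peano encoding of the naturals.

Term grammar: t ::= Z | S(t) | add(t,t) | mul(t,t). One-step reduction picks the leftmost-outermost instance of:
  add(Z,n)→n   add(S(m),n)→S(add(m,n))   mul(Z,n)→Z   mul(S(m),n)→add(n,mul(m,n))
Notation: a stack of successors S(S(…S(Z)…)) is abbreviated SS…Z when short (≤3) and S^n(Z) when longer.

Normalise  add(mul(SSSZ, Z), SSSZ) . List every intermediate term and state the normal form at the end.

Answer: normal form = SSSZ  (in 8 steps)

Derivation:
  start: add(mul(SSSZ, Z), SSSZ)
  step 1: add(add(Z, mul(SSZ, Z)), SSSZ)
  step 2: add(mul(SSZ, Z), SSSZ)
  step 3: add(add(Z, mul(SZ, Z)), SSSZ)
  step 4: add(mul(SZ, Z), SSSZ)
  step 5: add(add(Z, mul(Z, Z)), SSSZ)
  step 6: add(mul(Z, Z), SSSZ)
  step 7: add(Z, SSSZ)
  step 8: SSSZ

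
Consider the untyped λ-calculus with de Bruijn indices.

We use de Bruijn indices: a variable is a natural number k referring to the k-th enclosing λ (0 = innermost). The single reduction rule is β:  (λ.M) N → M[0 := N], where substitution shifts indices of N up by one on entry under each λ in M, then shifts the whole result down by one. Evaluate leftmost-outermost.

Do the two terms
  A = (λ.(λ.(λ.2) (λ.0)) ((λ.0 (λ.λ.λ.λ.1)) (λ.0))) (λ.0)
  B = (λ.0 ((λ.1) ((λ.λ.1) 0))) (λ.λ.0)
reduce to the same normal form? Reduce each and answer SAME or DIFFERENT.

Answer: SAME — A ⇓ λ.0, B ⇓ λ.0

Working:
Term A:
  start: (λ.(λ.(λ.2) (λ.0)) ((λ.0 (λ.λ.λ.λ.1)) (λ.0))) (λ.0)
  →1  (λ.(λ.λ.0) (λ.0)) ((λ.0 (λ.λ.λ.λ.1)) (λ.0))
  →2  (λ.λ.0) (λ.0)
  →3  λ.0

Term B:
  start: (λ.0 ((λ.1) ((λ.λ.1) 0))) (λ.λ.0)
  →1  (λ.λ.0) ((λ.λ.λ.0) ((λ.λ.1) (λ.λ.0)))
  →2  λ.0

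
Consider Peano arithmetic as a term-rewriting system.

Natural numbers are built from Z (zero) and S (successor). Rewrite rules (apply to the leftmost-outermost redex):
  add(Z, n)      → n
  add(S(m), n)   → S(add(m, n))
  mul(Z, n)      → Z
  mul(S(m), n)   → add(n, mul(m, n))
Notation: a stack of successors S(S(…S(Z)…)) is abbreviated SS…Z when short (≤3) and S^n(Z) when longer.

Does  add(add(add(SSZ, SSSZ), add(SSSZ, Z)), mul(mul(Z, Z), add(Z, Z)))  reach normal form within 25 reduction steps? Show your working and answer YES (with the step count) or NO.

  start: add(add(add(SSZ, SSSZ), add(SSSZ, Z)), mul(mul(Z, Z), add(Z, Z)))
  step 1: add(add(S(add(SZ, SSSZ)), add(SSSZ, Z)), mul(mul(Z, Z), add(Z, Z)))
  step 2: add(S(add(add(SZ, SSSZ), add(SSSZ, Z))), mul(mul(Z, Z), add(Z, Z)))
  step 3: S(add(add(add(SZ, SSSZ), add(SSSZ, Z)), mul(mul(Z, Z), add(Z, Z))))
  step 4: S(add(add(S(add(Z, SSSZ)), add(SSSZ, Z)), mul(mul(Z, Z), add(Z, Z))))
  step 5: S(add(S(add(add(Z, SSSZ), add(SSSZ, Z))), mul(mul(Z, Z), add(Z, Z))))
  step 6: S(S(add(add(add(Z, SSSZ), add(SSSZ, Z)), mul(mul(Z, Z), add(Z, Z)))))
  step 7: S(S(add(add(SSSZ, add(SSSZ, Z)), mul(mul(Z, Z), add(Z, Z)))))
  step 8: S(S(add(S(add(SSZ, add(SSSZ, Z))), mul(mul(Z, Z), add(Z, Z)))))
  step 9: S(S(S(add(add(SSZ, add(SSSZ, Z)), mul(mul(Z, Z), add(Z, Z))))))
  step 10: S(S(S(add(S(add(SZ, add(SSSZ, Z))), mul(mul(Z, Z), add(Z, Z))))))
  step 11: S(S(S(S(add(add(SZ, add(SSSZ, Z)), mul(mul(Z, Z), add(Z, Z)))))))
  step 12: S(S(S(S(add(S(add(Z, add(SSSZ, Z))), mul(mul(Z, Z), add(Z, Z)))))))
  step 13: S(S(S(S(S(add(add(Z, add(SSSZ, Z)), mul(mul(Z, Z), add(Z, Z))))))))
  step 14: S(S(S(S(S(add(add(SSSZ, Z), mul(mul(Z, Z), add(Z, Z))))))))
  step 15: S(S(S(S(S(add(S(add(SSZ, Z)), mul(mul(Z, Z), add(Z, Z))))))))
  step 16: S(S(S(S(S(S(add(add(SSZ, Z), mul(mul(Z, Z), add(Z, Z)))))))))
  step 17: S(S(S(S(S(S(add(S(add(SZ, Z)), mul(mul(Z, Z), add(Z, Z)))))))))
  step 18: S(S(S(S(S(S(S(add(add(SZ, Z), mul(mul(Z, Z), add(Z, Z))))))))))
  step 19: S(S(S(S(S(S(S(add(S(add(Z, Z)), mul(mul(Z, Z), add(Z, Z))))))))))
  step 20: S(S(S(S(S(S(S(S(add(add(Z, Z), mul(mul(Z, Z), add(Z, Z)))))))))))
  step 21: S(S(S(S(S(S(S(S(add(Z, mul(mul(Z, Z), add(Z, Z)))))))))))
  step 22: S(S(S(S(S(S(S(S(mul(mul(Z, Z), add(Z, Z))))))))))
  step 23: S(S(S(S(S(S(S(S(mul(Z, add(Z, Z))))))))))
  step 24: S^8(Z)

Answer: YES — reaches normal form S^8(Z) in 24 ≤ 25 steps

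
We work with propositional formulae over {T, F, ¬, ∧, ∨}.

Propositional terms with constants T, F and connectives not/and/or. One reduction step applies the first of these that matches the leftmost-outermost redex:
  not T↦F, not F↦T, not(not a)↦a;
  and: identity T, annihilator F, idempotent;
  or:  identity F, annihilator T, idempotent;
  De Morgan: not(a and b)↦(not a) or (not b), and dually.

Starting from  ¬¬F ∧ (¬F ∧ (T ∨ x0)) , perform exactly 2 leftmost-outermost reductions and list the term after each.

  start: ¬¬F ∧ (¬F ∧ (T ∨ x0))
  →1  F ∧ (¬F ∧ (T ∨ x0))
  →2  F

Answer: after 2 steps: F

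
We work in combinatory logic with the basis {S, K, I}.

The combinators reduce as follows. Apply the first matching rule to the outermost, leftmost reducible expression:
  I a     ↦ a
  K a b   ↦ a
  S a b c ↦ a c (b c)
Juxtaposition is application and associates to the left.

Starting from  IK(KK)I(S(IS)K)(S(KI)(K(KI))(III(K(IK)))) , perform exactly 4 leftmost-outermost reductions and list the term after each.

  start: IK(KK)I(S(IS)K)(S(KI)(K(KI))(III(K(IK))))
  [1] K(KK)I(S(IS)K)(S(KI)(K(KI))(III(K(IK))))
  [2] KK(S(IS)K)(S(KI)(K(KI))(III(K(IK))))
  [3] K(S(KI)(K(KI))(III(K(IK))))
  [4] K(KI(III(K(IK)))(K(KI)(III(K(IK)))))

Answer: after 4 steps: K(KI(III(K(IK)))(K(KI)(III(K(IK)))))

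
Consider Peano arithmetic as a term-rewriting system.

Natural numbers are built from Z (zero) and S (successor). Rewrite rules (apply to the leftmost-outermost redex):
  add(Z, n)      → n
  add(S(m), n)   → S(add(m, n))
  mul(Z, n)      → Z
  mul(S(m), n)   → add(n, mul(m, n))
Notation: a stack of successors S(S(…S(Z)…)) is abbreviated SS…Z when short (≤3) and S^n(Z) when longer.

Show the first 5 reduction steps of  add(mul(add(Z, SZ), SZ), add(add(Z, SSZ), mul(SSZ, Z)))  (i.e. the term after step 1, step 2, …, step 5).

  start: add(mul(add(Z, SZ), SZ), add(add(Z, SSZ), mul(SSZ, Z)))
  [1] add(mul(SZ, SZ), add(add(Z, SSZ), mul(SSZ, Z)))
  [2] add(add(SZ, mul(Z, SZ)), add(add(Z, SSZ), mul(SSZ, Z)))
  [3] add(S(add(Z, mul(Z, SZ))), add(add(Z, SSZ), mul(SSZ, Z)))
  [4] S(add(add(Z, mul(Z, SZ)), add(add(Z, SSZ), mul(SSZ, Z))))
  [5] S(add(mul(Z, SZ), add(add(Z, SSZ), mul(SSZ, Z))))

Answer: after 5 steps: S(add(mul(Z, SZ), add(add(Z, SSZ), mul(SSZ, Z))))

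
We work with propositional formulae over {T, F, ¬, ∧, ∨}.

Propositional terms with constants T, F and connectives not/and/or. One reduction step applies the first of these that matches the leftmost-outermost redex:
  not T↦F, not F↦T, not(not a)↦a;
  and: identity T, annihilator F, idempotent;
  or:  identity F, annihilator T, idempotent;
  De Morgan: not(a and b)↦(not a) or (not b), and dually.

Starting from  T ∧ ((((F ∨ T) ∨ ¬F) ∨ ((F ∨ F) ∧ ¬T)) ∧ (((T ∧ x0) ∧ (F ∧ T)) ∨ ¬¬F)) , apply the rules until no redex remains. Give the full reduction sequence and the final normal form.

Answer: normal form = F  (in 10 steps)

Derivation:
  start: T ∧ ((((F ∨ T) ∨ ¬F) ∨ ((F ∨ F) ∧ ¬T)) ∧ (((T ∧ x0) ∧ (F ∧ T)) ∨ ¬¬F))
  [1] (((F ∨ T) ∨ ¬F) ∨ ((F ∨ F) ∧ ¬T)) ∧ (((T ∧ x0) ∧ (F ∧ T)) ∨ ¬¬F)
  [2] ((T ∨ ¬F) ∨ ((F ∨ F) ∧ ¬T)) ∧ (((T ∧ x0) ∧ (F ∧ T)) ∨ ¬¬F)
  [3] (T ∨ ((F ∨ F) ∧ ¬T)) ∧ (((T ∧ x0) ∧ (F ∧ T)) ∨ ¬¬F)
  [4] T ∧ (((T ∧ x0) ∧ (F ∧ T)) ∨ ¬¬F)
  [5] ((T ∧ x0) ∧ (F ∧ T)) ∨ ¬¬F
  [6] (x0 ∧ (F ∧ T)) ∨ ¬¬F
  [7] (x0 ∧ F) ∨ ¬¬F
  [8] F ∨ ¬¬F
  [9] ¬¬F
  [10] F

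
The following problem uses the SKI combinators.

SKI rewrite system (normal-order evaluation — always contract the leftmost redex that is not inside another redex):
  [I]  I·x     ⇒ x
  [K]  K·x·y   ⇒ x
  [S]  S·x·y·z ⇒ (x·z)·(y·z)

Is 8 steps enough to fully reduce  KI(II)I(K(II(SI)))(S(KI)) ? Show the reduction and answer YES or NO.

Answer: YES — reaches normal form SI in 6 ≤ 8 steps

Derivation:
  start: KI(II)I(K(II(SI)))(S(KI))
  [1] II(K(II(SI)))(S(KI))
  [2] I(K(II(SI)))(S(KI))
  [3] K(II(SI))(S(KI))
  [4] II(SI)
  [5] I(SI)
  [6] SI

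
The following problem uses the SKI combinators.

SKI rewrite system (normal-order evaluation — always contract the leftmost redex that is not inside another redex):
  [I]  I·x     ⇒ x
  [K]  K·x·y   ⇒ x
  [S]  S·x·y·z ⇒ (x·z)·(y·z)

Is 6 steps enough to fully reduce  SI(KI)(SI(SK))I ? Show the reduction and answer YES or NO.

  start: SI(KI)(SI(SK))I
  step 1: I(SI(SK))(KI(SI(SK)))I
  step 2: SI(SK)(KI(SI(SK)))I
  step 3: I(KI(SI(SK)))(SK(KI(SI(SK))))I
  step 4: KI(SI(SK))(SK(KI(SI(SK))))I
  step 5: I(SK(KI(SI(SK))))I
  step 6: SK(KI(SI(SK)))I

Answer: NO — after 6 steps the term is SK(KI(SI(SK)))I, not yet normal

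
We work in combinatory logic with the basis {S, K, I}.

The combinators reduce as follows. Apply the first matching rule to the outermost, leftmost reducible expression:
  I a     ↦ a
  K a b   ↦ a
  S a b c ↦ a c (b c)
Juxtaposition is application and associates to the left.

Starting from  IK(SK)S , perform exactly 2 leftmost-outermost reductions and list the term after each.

  start: IK(SK)S
  [1] K(SK)S
  [2] SK

Answer: after 2 steps: SK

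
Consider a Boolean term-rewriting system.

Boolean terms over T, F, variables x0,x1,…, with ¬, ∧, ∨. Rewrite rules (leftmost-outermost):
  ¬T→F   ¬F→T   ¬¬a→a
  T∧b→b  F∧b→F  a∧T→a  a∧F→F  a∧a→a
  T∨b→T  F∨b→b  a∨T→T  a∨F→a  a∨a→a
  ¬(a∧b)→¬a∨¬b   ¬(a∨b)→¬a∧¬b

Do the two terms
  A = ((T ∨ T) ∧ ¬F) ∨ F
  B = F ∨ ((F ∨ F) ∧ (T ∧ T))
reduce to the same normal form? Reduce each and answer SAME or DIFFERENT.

Answer: DIFFERENT — A ⇓ T, B ⇓ F

Reduction:
Term A:
  start: ((T ∨ T) ∧ ¬F) ∨ F
  →1  (T ∨ T) ∧ ¬F
  →2  T ∧ ¬F
  →3  ¬F
  →4  T

Term B:
  start: F ∨ ((F ∨ F) ∧ (T ∧ T))
  →1  (F ∨ F) ∧ (T ∧ T)
  →2  F ∧ (T ∧ T)
  →3  F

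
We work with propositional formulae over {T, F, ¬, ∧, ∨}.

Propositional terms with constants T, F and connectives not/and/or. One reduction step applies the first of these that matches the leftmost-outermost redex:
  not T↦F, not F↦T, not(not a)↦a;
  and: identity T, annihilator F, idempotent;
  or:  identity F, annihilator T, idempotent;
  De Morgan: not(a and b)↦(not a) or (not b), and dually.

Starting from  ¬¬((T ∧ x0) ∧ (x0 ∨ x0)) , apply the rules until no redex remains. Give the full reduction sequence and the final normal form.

Answer: normal form = x0  (in 4 steps)

Derivation:
  start: ¬¬((T ∧ x0) ∧ (x0 ∨ x0))
  [1] (T ∧ x0) ∧ (x0 ∨ x0)
  [2] x0 ∧ (x0 ∨ x0)
  [3] x0 ∧ x0
  [4] x0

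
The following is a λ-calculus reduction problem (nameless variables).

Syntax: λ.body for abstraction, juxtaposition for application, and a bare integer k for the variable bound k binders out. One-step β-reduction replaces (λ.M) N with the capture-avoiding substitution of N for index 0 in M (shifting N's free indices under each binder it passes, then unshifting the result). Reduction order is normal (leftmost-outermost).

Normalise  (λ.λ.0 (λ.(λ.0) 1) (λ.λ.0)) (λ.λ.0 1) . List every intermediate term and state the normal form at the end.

Answer: normal form = λ.0 (λ.1) (λ.λ.0)  (in 2 steps)

Working:
  start: (λ.λ.0 (λ.(λ.0) 1) (λ.λ.0)) (λ.λ.0 1)
  step 1: λ.0 (λ.(λ.0) 1) (λ.λ.0)
  step 2: λ.0 (λ.1) (λ.λ.0)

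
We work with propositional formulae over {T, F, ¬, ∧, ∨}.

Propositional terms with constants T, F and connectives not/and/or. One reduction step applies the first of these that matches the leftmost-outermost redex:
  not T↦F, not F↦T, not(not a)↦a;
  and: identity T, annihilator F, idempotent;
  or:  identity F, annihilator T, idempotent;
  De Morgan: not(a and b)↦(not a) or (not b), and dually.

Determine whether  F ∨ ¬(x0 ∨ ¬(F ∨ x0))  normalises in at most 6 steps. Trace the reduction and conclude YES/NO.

  start: F ∨ ¬(x0 ∨ ¬(F ∨ x0))
  →1  ¬(x0 ∨ ¬(F ∨ x0))
  →2  ¬x0 ∧ ¬¬(F ∨ x0)
  →3  ¬x0 ∧ (F ∨ x0)
  →4  ¬x0 ∧ x0

Answer: YES — reaches normal form ¬x0 ∧ x0 in 4 ≤ 6 steps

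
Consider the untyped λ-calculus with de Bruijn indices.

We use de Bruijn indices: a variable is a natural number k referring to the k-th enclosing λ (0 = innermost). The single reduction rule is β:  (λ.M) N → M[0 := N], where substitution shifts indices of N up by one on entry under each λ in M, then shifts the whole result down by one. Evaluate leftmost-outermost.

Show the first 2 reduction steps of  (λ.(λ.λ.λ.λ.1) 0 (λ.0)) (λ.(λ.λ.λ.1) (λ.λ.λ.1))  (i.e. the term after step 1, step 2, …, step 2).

  start: (λ.(λ.λ.λ.λ.1) 0 (λ.0)) (λ.(λ.λ.λ.1) (λ.λ.λ.1))
  →1  (λ.λ.λ.λ.1) (λ.(λ.λ.λ.1) (λ.λ.λ.1)) (λ.0)
  →2  (λ.λ.λ.1) (λ.0)

Answer: after 2 steps: (λ.λ.λ.1) (λ.0)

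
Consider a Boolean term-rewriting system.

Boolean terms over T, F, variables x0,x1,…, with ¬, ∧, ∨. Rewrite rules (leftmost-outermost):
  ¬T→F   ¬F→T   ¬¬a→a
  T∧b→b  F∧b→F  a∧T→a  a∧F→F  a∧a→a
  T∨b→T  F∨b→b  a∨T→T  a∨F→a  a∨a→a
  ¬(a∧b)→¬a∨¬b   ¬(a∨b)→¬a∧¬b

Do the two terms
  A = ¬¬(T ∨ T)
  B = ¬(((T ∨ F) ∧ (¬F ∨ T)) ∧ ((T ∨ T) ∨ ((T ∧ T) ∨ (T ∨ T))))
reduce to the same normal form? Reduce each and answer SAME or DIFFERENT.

Answer: DIFFERENT — A ⇓ T, B ⇓ F

Derivation:
Term A:
  start: ¬¬(T ∨ T)
  →1  T ∨ T
  →2  T

Term B:
  start: ¬(((T ∨ F) ∧ (¬F ∨ T)) ∧ ((T ∨ T) ∨ ((T ∧ T) ∨ (T ∨ T))))
  →1  ¬((T ∨ F) ∧ (¬F ∨ T)) ∨ ¬((T ∨ T) ∨ ((T ∧ T) ∨ (T ∨ T)))
  →2  (¬(T ∨ F) ∨ ¬(¬F ∨ T)) ∨ ¬((T ∨ T) ∨ ((T ∧ T) ∨ (T ∨ T)))
  →3  ((¬T ∧ ¬F) ∨ ¬(¬F ∨ T)) ∨ ¬((T ∨ T) ∨ ((T ∧ T) ∨ (T ∨ T)))
  →4  ((F ∧ ¬F) ∨ ¬(¬F ∨ T)) ∨ ¬((T ∨ T) ∨ ((T ∧ T) ∨ (T ∨ T)))
  →5  (F ∨ ¬(¬F ∨ T)) ∨ ¬((T ∨ T) ∨ ((T ∧ T) ∨ (T ∨ T)))
  →6  ¬(¬F ∨ T) ∨ ¬((T ∨ T) ∨ ((T ∧ T) ∨ (T ∨ T)))
  →7  (¬¬F ∧ ¬T) ∨ ¬((T ∨ T) ∨ ((T ∧ T) ∨ (T ∨ T)))
  →8  (F ∧ ¬T) ∨ ¬((T ∨ T) ∨ ((T ∧ T) ∨ (T ∨ T)))
  →9  F ∨ ¬((T ∨ T) ∨ ((T ∧ T) ∨ (T ∨ T)))
  →10  ¬((T ∨ T) ∨ ((T ∧ T) ∨ (T ∨ T)))
  →11  ¬(T ∨ T) ∧ ¬((T ∧ T) ∨ (T ∨ T))
  →12  (¬T ∧ ¬T) ∧ ¬((T ∧ T) ∨ (T ∨ T))
  →13  ¬T ∧ ¬((T ∧ T) ∨ (T ∨ T))
  →14  F ∧ ¬((T ∧ T) ∨ (T ∨ T))
  →15  F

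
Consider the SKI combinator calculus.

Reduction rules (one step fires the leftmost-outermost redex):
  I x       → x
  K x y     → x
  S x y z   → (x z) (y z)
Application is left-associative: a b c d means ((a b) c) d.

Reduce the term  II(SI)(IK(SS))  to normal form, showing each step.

  start: II(SI)(IK(SS))
  [1] I(SI)(IK(SS))
  [2] SI(IK(SS))
  [3] SI(K(SS))

Answer: normal form = SI(K(SS))  (in 3 steps)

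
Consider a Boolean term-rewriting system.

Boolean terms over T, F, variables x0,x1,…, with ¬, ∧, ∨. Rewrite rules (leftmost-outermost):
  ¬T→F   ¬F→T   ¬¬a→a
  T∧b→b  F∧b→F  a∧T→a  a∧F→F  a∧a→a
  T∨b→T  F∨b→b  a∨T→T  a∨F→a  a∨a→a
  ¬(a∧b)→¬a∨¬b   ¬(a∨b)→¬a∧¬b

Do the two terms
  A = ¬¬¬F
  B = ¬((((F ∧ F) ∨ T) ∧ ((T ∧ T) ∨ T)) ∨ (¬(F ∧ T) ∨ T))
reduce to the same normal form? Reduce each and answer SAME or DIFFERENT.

Answer: DIFFERENT — A ⇓ T, B ⇓ F

Reduction:
Term A:
  start: ¬¬¬F
  →1  ¬F
  →2  T

Term B:
  start: ¬((((F ∧ F) ∨ T) ∧ ((T ∧ T) ∨ T)) ∨ (¬(F ∧ T) ∨ T))
  →1  ¬(((F ∧ F) ∨ T) ∧ ((T ∧ T) ∨ T)) ∧ ¬(¬(F ∧ T) ∨ T)
  →2  (¬((F ∧ F) ∨ T) ∨ ¬((T ∧ T) ∨ T)) ∧ ¬(¬(F ∧ T) ∨ T)
  →3  ((¬(F ∧ F) ∧ ¬T) ∨ ¬((T ∧ T) ∨ T)) ∧ ¬(¬(F ∧ T) ∨ T)
  →4  (((¬F ∨ ¬F) ∧ ¬T) ∨ ¬((T ∧ T) ∨ T)) ∧ ¬(¬(F ∧ T) ∨ T)
  →5  ((¬F ∧ ¬T) ∨ ¬((T ∧ T) ∨ T)) ∧ ¬(¬(F ∧ T) ∨ T)
  →6  ((T ∧ ¬T) ∨ ¬((T ∧ T) ∨ T)) ∧ ¬(¬(F ∧ T) ∨ T)
  →7  (¬T ∨ ¬((T ∧ T) ∨ T)) ∧ ¬(¬(F ∧ T) ∨ T)
  →8  (F ∨ ¬((T ∧ T) ∨ T)) ∧ ¬(¬(F ∧ T) ∨ T)
  →9  ¬((T ∧ T) ∨ T) ∧ ¬(¬(F ∧ T) ∨ T)
  →10  (¬(T ∧ T) ∧ ¬T) ∧ ¬(¬(F ∧ T) ∨ T)
  →11  ((¬T ∨ ¬T) ∧ ¬T) ∧ ¬(¬(F ∧ T) ∨ T)
  →12  (¬T ∧ ¬T) ∧ ¬(¬(F ∧ T) ∨ T)
  →13  ¬T ∧ ¬(¬(F ∧ T) ∨ T)
  →14  F ∧ ¬(¬(F ∧ T) ∨ T)
  →15  F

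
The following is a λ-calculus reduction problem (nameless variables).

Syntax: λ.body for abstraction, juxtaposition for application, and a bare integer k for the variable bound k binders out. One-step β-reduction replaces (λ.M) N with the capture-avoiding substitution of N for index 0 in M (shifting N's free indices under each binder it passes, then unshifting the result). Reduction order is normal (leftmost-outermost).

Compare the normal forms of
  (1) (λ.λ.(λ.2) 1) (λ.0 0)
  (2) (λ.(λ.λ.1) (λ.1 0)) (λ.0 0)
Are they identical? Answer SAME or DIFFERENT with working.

Answer: SAME — A ⇓ λ.λ.0 0, B ⇓ λ.λ.0 0

Reduction:
Term A:
  start: (λ.λ.(λ.2) 1) (λ.0 0)
  →1  λ.(λ.λ.0 0) (λ.0 0)
  →2  λ.λ.0 0

Term B:
  start: (λ.(λ.λ.1) (λ.1 0)) (λ.0 0)
  →1  (λ.λ.1) (λ.(λ.0 0) 0)
  →2  λ.λ.(λ.0 0) 0
  →3  λ.λ.0 0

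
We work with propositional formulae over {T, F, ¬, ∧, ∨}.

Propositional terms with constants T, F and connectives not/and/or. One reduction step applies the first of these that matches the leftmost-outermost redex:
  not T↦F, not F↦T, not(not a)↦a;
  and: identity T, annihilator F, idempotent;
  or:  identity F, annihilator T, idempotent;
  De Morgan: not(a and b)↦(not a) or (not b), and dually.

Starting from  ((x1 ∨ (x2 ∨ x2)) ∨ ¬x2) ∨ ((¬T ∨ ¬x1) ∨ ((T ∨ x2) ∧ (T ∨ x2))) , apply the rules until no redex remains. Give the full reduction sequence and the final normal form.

  start: ((x1 ∨ (x2 ∨ x2)) ∨ ¬x2) ∨ ((¬T ∨ ¬x1) ∨ ((T ∨ x2) ∧ (T ∨ x2)))
  [1] ((x1 ∨ x2) ∨ ¬x2) ∨ ((¬T ∨ ¬x1) ∨ ((T ∨ x2) ∧ (T ∨ x2)))
  [2] ((x1 ∨ x2) ∨ ¬x2) ∨ ((F ∨ ¬x1) ∨ ((T ∨ x2) ∧ (T ∨ x2)))
  [3] ((x1 ∨ x2) ∨ ¬x2) ∨ (¬x1 ∨ ((T ∨ x2) ∧ (T ∨ x2)))
  [4] ((x1 ∨ x2) ∨ ¬x2) ∨ (¬x1 ∨ (T ∨ x2))
  [5] ((x1 ∨ x2) ∨ ¬x2) ∨ (¬x1 ∨ T)
  [6] ((x1 ∨ x2) ∨ ¬x2) ∨ T
  [7] T

Answer: normal form = T  (in 7 steps)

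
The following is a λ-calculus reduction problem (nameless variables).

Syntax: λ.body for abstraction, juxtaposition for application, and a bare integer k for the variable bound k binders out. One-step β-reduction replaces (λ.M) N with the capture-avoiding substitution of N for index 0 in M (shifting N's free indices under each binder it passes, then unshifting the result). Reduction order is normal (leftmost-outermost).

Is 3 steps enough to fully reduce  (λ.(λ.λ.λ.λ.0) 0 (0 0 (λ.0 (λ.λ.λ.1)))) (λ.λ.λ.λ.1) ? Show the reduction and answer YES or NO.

  start: (λ.(λ.λ.λ.λ.0) 0 (0 0 (λ.0 (λ.λ.λ.1)))) (λ.λ.λ.λ.1)
  [1] (λ.λ.λ.λ.0) (λ.λ.λ.λ.1) ((λ.λ.λ.λ.1) (λ.λ.λ.λ.1) (λ.0 (λ.λ.λ.1)))
  [2] (λ.λ.λ.0) ((λ.λ.λ.λ.1) (λ.λ.λ.λ.1) (λ.0 (λ.λ.λ.1)))
  [3] λ.λ.0

Answer: YES — reaches normal form λ.λ.0 in 3 ≤ 3 steps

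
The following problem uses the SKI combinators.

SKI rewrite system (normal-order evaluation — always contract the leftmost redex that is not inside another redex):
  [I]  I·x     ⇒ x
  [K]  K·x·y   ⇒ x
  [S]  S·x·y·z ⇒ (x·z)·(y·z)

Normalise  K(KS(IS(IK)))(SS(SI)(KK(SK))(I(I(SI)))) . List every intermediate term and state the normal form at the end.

  start: K(KS(IS(IK)))(SS(SI)(KK(SK))(I(I(SI))))
  [1] KS(IS(IK))
  [2] S

Answer: normal form = S  (in 2 steps)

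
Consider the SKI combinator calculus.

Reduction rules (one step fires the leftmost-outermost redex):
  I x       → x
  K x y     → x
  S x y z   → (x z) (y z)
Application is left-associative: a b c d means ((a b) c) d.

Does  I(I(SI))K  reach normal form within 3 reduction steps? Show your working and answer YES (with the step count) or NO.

Answer: YES — reaches normal form SIK in 2 ≤ 3 steps

Reduction:
  start: I(I(SI))K
  step 1: I(SI)K
  step 2: SIK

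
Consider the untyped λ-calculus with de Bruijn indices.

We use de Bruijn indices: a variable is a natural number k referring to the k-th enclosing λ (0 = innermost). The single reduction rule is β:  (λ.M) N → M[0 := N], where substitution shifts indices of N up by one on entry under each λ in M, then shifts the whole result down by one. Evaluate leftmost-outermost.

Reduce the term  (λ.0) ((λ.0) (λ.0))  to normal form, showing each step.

  start: (λ.0) ((λ.0) (λ.0))
  step 1: (λ.0) (λ.0)
  step 2: λ.0

Answer: normal form = λ.0  (in 2 steps)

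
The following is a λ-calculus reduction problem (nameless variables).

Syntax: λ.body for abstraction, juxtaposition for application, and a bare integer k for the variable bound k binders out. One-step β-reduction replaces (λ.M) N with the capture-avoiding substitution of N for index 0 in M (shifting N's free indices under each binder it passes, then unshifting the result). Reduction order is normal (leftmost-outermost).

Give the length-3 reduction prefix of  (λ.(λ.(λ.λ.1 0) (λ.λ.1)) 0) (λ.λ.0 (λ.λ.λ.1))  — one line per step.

Answer: after 3 steps: λ.(λ.λ.1) 0

Working:
  start: (λ.(λ.(λ.λ.1 0) (λ.λ.1)) 0) (λ.λ.0 (λ.λ.λ.1))
  step 1: (λ.(λ.λ.1 0) (λ.λ.1)) (λ.λ.0 (λ.λ.λ.1))
  step 2: (λ.λ.1 0) (λ.λ.1)
  step 3: λ.(λ.λ.1) 0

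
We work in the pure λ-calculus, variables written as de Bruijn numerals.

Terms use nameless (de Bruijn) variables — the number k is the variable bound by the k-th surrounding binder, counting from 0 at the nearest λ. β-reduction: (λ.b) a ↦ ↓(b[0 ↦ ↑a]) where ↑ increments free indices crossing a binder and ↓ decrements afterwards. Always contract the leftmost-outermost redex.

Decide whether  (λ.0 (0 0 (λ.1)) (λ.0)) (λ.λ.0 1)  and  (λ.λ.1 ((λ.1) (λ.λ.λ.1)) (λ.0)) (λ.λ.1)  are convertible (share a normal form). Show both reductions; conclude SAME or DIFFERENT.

Term A:
  start: (λ.0 (0 0 (λ.1)) (λ.0)) (λ.λ.0 1)
  step 1: (λ.λ.0 1) ((λ.λ.0 1) (λ.λ.0 1) (λ.λ.λ.0 1)) (λ.0)
  step 2: (λ.0 ((λ.λ.0 1) (λ.λ.0 1) (λ.λ.λ.0 1))) (λ.0)
  step 3: (λ.0) ((λ.λ.0 1) (λ.λ.0 1) (λ.λ.λ.0 1))
  step 4: (λ.λ.0 1) (λ.λ.0 1) (λ.λ.λ.0 1)
  step 5: (λ.0 (λ.λ.0 1)) (λ.λ.λ.0 1)
  step 6: (λ.λ.λ.0 1) (λ.λ.0 1)
  step 7: λ.λ.0 1

Term B:
  start: (λ.λ.1 ((λ.1) (λ.λ.λ.1)) (λ.0)) (λ.λ.1)
  step 1: λ.(λ.λ.1) ((λ.1) (λ.λ.λ.1)) (λ.0)
  step 2: λ.(λ.(λ.2) (λ.λ.λ.1)) (λ.0)
  step 3: λ.(λ.1) (λ.λ.λ.1)
  step 4: λ.0

Answer: DIFFERENT — A ⇓ λ.λ.0 1, B ⇓ λ.0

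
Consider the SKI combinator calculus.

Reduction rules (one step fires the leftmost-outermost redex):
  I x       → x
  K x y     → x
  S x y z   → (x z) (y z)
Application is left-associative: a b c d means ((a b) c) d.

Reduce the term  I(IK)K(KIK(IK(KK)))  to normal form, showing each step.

  start: I(IK)K(KIK(IK(KK)))
  [1] IKK(KIK(IK(KK)))
  [2] KK(KIK(IK(KK)))
  [3] K

Answer: normal form = K  (in 3 steps)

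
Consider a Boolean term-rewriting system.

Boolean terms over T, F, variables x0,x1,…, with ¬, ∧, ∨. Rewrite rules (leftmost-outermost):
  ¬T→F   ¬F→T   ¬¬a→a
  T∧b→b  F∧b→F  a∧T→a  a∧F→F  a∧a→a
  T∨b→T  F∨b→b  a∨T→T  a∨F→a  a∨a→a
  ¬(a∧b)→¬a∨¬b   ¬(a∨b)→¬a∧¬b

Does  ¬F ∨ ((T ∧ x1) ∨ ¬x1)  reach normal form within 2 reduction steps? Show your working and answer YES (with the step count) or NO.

Answer: YES — reaches normal form T in 2 ≤ 2 steps

Derivation:
  start: ¬F ∨ ((T ∧ x1) ∨ ¬x1)
  [1] T ∨ ((T ∧ x1) ∨ ¬x1)
  [2] T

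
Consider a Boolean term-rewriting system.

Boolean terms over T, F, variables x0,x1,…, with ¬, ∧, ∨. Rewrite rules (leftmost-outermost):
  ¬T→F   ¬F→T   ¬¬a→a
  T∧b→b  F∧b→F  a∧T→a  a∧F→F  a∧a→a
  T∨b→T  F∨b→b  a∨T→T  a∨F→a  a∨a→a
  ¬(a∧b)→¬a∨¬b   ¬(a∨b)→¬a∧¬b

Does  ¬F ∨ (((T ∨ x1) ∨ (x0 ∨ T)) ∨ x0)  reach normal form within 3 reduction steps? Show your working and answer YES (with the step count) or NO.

Answer: YES — reaches normal form T in 2 ≤ 3 steps

Working:
  start: ¬F ∨ (((T ∨ x1) ∨ (x0 ∨ T)) ∨ x0)
  step 1: T ∨ (((T ∨ x1) ∨ (x0 ∨ T)) ∨ x0)
  step 2: T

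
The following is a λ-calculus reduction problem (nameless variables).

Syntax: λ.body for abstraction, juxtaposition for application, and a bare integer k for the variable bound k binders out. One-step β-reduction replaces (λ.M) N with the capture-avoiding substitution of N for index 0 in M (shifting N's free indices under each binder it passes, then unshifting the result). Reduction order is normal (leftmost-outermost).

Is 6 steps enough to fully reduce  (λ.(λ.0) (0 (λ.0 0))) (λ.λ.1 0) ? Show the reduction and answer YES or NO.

Answer: YES — reaches normal form λ.0 0 in 4 ≤ 6 steps

Derivation:
  start: (λ.(λ.0) (0 (λ.0 0))) (λ.λ.1 0)
  step 1: (λ.0) ((λ.λ.1 0) (λ.0 0))
  step 2: (λ.λ.1 0) (λ.0 0)
  step 3: λ.(λ.0 0) 0
  step 4: λ.0 0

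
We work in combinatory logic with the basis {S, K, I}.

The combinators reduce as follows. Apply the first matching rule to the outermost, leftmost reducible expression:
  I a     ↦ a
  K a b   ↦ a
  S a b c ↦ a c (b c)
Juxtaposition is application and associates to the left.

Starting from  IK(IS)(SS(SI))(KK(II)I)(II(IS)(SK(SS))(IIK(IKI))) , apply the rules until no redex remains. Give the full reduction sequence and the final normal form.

  start: IK(IS)(SS(SI))(KK(II)I)(II(IS)(SK(SS))(IIK(IKI)))
  →1  K(IS)(SS(SI))(KK(II)I)(II(IS)(SK(SS))(IIK(IKI)))
  →2  IS(KK(II)I)(II(IS)(SK(SS))(IIK(IKI)))
  →3  S(KK(II)I)(II(IS)(SK(SS))(IIK(IKI)))
  →4  S(KI)(II(IS)(SK(SS))(IIK(IKI)))
  →5  S(KI)(I(IS)(SK(SS))(IIK(IKI)))
  →6  S(KI)(IS(SK(SS))(IIK(IKI)))
  →7  S(KI)(S(SK(SS))(IIK(IKI)))
  →8  S(KI)(S(SK(SS))(IK(IKI)))
  →9  S(KI)(S(SK(SS))(K(IKI)))
  →10  S(KI)(S(SK(SS))(K(KI)))

Answer: normal form = S(KI)(S(SK(SS))(K(KI)))  (in 10 steps)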